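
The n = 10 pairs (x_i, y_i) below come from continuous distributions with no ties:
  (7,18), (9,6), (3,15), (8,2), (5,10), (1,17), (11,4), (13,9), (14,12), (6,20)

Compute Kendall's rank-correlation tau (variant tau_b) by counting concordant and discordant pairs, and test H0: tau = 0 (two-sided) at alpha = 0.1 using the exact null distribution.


Step 1: Enumerate the 45 unordered pairs (i,j) with i<j and classify each by sign(x_j-x_i) * sign(y_j-y_i).
  (1,2):dx=+2,dy=-12->D; (1,3):dx=-4,dy=-3->C; (1,4):dx=+1,dy=-16->D; (1,5):dx=-2,dy=-8->C
  (1,6):dx=-6,dy=-1->C; (1,7):dx=+4,dy=-14->D; (1,8):dx=+6,dy=-9->D; (1,9):dx=+7,dy=-6->D
  (1,10):dx=-1,dy=+2->D; (2,3):dx=-6,dy=+9->D; (2,4):dx=-1,dy=-4->C; (2,5):dx=-4,dy=+4->D
  (2,6):dx=-8,dy=+11->D; (2,7):dx=+2,dy=-2->D; (2,8):dx=+4,dy=+3->C; (2,9):dx=+5,dy=+6->C
  (2,10):dx=-3,dy=+14->D; (3,4):dx=+5,dy=-13->D; (3,5):dx=+2,dy=-5->D; (3,6):dx=-2,dy=+2->D
  (3,7):dx=+8,dy=-11->D; (3,8):dx=+10,dy=-6->D; (3,9):dx=+11,dy=-3->D; (3,10):dx=+3,dy=+5->C
  (4,5):dx=-3,dy=+8->D; (4,6):dx=-7,dy=+15->D; (4,7):dx=+3,dy=+2->C; (4,8):dx=+5,dy=+7->C
  (4,9):dx=+6,dy=+10->C; (4,10):dx=-2,dy=+18->D; (5,6):dx=-4,dy=+7->D; (5,7):dx=+6,dy=-6->D
  (5,8):dx=+8,dy=-1->D; (5,9):dx=+9,dy=+2->C; (5,10):dx=+1,dy=+10->C; (6,7):dx=+10,dy=-13->D
  (6,8):dx=+12,dy=-8->D; (6,9):dx=+13,dy=-5->D; (6,10):dx=+5,dy=+3->C; (7,8):dx=+2,dy=+5->C
  (7,9):dx=+3,dy=+8->C; (7,10):dx=-5,dy=+16->D; (8,9):dx=+1,dy=+3->C; (8,10):dx=-7,dy=+11->D
  (9,10):dx=-8,dy=+8->D
Step 2: C = 16, D = 29, total pairs = 45.
Step 3: tau = (C - D)/(n(n-1)/2) = (16 - 29)/45 = -0.288889.
Step 4: Exact two-sided p-value (enumerate n! = 3628800 permutations of y under H0): p = 0.291248.
Step 5: alpha = 0.1. fail to reject H0.

tau_b = -0.2889 (C=16, D=29), p = 0.291248, fail to reject H0.


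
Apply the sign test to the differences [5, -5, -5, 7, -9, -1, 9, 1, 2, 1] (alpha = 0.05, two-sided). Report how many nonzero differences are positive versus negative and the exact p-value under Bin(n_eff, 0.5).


Step 1: Discard zero differences. Original n = 10; n_eff = number of nonzero differences = 10.
Nonzero differences (with sign): +5, -5, -5, +7, -9, -1, +9, +1, +2, +1
Step 2: Count signs: positive = 6, negative = 4.
Step 3: Under H0: P(positive) = 0.5, so the number of positives S ~ Bin(10, 0.5).
Step 4: Two-sided exact p-value = sum of Bin(10,0.5) probabilities at or below the observed probability = 0.753906.
Step 5: alpha = 0.05. fail to reject H0.

n_eff = 10, pos = 6, neg = 4, p = 0.753906, fail to reject H0.


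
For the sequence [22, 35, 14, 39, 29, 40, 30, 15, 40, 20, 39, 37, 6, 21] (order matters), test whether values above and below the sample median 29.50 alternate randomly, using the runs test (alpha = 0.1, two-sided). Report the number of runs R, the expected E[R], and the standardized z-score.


Step 1: Compute median = 29.50; label A = above, B = below.
Labels in order: BABABAABABAABB  (n_A = 7, n_B = 7)
Step 2: Count runs R = 11.
Step 3: Under H0 (random ordering), E[R] = 2*n_A*n_B/(n_A+n_B) + 1 = 2*7*7/14 + 1 = 8.0000.
        Var[R] = 2*n_A*n_B*(2*n_A*n_B - n_A - n_B) / ((n_A+n_B)^2 * (n_A+n_B-1)) = 8232/2548 = 3.2308.
        SD[R] = 1.7974.
Step 4: Continuity-corrected z = (R - 0.5 - E[R]) / SD[R] = (11 - 0.5 - 8.0000) / 1.7974 = 1.3909.
Step 5: Two-sided p-value via normal approximation = 2*(1 - Phi(|z|)) = 0.164264.
Step 6: alpha = 0.1. fail to reject H0.

R = 11, z = 1.3909, p = 0.164264, fail to reject H0.


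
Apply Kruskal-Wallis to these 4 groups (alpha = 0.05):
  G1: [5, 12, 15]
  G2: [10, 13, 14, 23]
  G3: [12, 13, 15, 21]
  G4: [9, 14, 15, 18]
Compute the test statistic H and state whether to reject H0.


Step 1: Combine all N = 15 observations and assign midranks.
sorted (value, group, rank): (5,G1,1), (9,G4,2), (10,G2,3), (12,G1,4.5), (12,G3,4.5), (13,G2,6.5), (13,G3,6.5), (14,G2,8.5), (14,G4,8.5), (15,G1,11), (15,G3,11), (15,G4,11), (18,G4,13), (21,G3,14), (23,G2,15)
Step 2: Sum ranks within each group.
R_1 = 16.5 (n_1 = 3)
R_2 = 33 (n_2 = 4)
R_3 = 36 (n_3 = 4)
R_4 = 34.5 (n_4 = 4)
Step 3: H = 12/(N(N+1)) * sum(R_i^2/n_i) - 3(N+1)
     = 12/(15*16) * (16.5^2/3 + 33^2/4 + 36^2/4 + 34.5^2/4) - 3*16
     = 0.050000 * 984.562 - 48
     = 1.228125.
Step 4: Ties present; correction factor C = 1 - 42/(15^3 - 15) = 0.987500. Corrected H = 1.228125 / 0.987500 = 1.243671.
Step 5: Under H0, H ~ chi^2(3); p-value = 0.742550.
Step 6: alpha = 0.05. fail to reject H0.

H = 1.2437, df = 3, p = 0.742550, fail to reject H0.


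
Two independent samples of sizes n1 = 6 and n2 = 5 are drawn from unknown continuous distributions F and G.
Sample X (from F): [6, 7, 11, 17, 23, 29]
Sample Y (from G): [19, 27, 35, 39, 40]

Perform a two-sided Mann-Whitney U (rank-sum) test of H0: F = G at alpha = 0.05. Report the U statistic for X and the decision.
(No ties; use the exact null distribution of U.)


Step 1: Combine and sort all 11 observations; assign midranks.
sorted (value, group): (6,X), (7,X), (11,X), (17,X), (19,Y), (23,X), (27,Y), (29,X), (35,Y), (39,Y), (40,Y)
ranks: 6->1, 7->2, 11->3, 17->4, 19->5, 23->6, 27->7, 29->8, 35->9, 39->10, 40->11
Step 2: Rank sum for X: R1 = 1 + 2 + 3 + 4 + 6 + 8 = 24.
Step 3: U_X = R1 - n1(n1+1)/2 = 24 - 6*7/2 = 24 - 21 = 3.
       U_Y = n1*n2 - U_X = 30 - 3 = 27.
Step 4: No ties, so the exact null distribution of U (based on enumerating the C(11,6) = 462 equally likely rank assignments) gives the two-sided p-value.
Step 5: p-value = 0.030303; compare to alpha = 0.05. reject H0.

U_X = 3, p = 0.030303, reject H0 at alpha = 0.05.


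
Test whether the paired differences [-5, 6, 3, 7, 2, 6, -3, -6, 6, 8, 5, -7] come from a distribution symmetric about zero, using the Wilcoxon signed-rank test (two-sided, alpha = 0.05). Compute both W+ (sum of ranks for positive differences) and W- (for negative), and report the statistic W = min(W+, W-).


Step 1: Drop any zero differences (none here) and take |d_i|.
|d| = [5, 6, 3, 7, 2, 6, 3, 6, 6, 8, 5, 7]
Step 2: Midrank |d_i| (ties get averaged ranks).
ranks: |5|->4.5, |6|->7.5, |3|->2.5, |7|->10.5, |2|->1, |6|->7.5, |3|->2.5, |6|->7.5, |6|->7.5, |8|->12, |5|->4.5, |7|->10.5
Step 3: Attach original signs; sum ranks with positive sign and with negative sign.
W+ = 7.5 + 2.5 + 10.5 + 1 + 7.5 + 7.5 + 12 + 4.5 = 53
W- = 4.5 + 2.5 + 7.5 + 10.5 = 25
(Check: W+ + W- = 78 should equal n(n+1)/2 = 78.)
Step 4: Test statistic W = min(W+, W-) = 25.
Step 5: Ties in |d|, so use the tie-corrected normal approximation.
        E[W] = n(n+1)/4 = 12*13/4 = 39.
        Tie groups: |d|=3 (t=2), |d|=5 (t=2), |d|=6 (t=4), |d|=7 (t=2); sum(t^3 - t) = 78.
        Var[W] = n(n+1)(2n+1)/24 - sum(t^3-t)/48 = 3900/24 - 78/48 = 160.875.
        z = (W - E[W]) / sqrt(Var[W]) = (25 - 39) / 12.6837 = -1.1038.
        Two-sided p = 2*Phi(z) = 0.269687.
Step 6: alpha = 0.05. fail to reject H0.

W+ = 53, W- = 25, W = min = 25, p = 0.269687, fail to reject H0.


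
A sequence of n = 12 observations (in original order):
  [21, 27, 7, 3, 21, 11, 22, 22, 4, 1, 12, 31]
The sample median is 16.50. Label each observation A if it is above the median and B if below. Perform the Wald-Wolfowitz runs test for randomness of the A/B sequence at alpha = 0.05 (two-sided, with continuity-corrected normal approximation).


Step 1: Compute median = 16.50; label A = above, B = below.
Labels in order: AABBABAABBBA  (n_A = 6, n_B = 6)
Step 2: Count runs R = 7.
Step 3: Under H0 (random ordering), E[R] = 2*n_A*n_B/(n_A+n_B) + 1 = 2*6*6/12 + 1 = 7.0000.
        Var[R] = 2*n_A*n_B*(2*n_A*n_B - n_A - n_B) / ((n_A+n_B)^2 * (n_A+n_B-1)) = 4320/1584 = 2.7273.
        SD[R] = 1.6514.
Step 4: R = E[R], so z = 0 with no continuity correction.
Step 5: Two-sided p-value via normal approximation = 2*(1 - Phi(|z|)) = 1.000000.
Step 6: alpha = 0.05. fail to reject H0.

R = 7, z = 0.0000, p = 1.000000, fail to reject H0.


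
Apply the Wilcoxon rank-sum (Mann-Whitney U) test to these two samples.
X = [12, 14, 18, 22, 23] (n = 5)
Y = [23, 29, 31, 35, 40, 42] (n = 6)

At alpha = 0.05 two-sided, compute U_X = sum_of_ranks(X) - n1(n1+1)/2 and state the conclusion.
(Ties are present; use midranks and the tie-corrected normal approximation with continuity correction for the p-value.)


Step 1: Combine and sort all 11 observations; assign midranks.
sorted (value, group): (12,X), (14,X), (18,X), (22,X), (23,X), (23,Y), (29,Y), (31,Y), (35,Y), (40,Y), (42,Y)
ranks: 12->1, 14->2, 18->3, 22->4, 23->5.5, 23->5.5, 29->7, 31->8, 35->9, 40->10, 42->11
Step 2: Rank sum for X: R1 = 1 + 2 + 3 + 4 + 5.5 = 15.5.
Step 3: U_X = R1 - n1(n1+1)/2 = 15.5 - 5*6/2 = 15.5 - 15 = 0.5.
       U_Y = n1*n2 - U_X = 30 - 0.5 = 29.5.
Step 4: Ties are present, so use the tie-corrected normal approximation (with continuity correction) for the p-value.
Step 5: p-value = 0.010411; compare to alpha = 0.05. reject H0.

U_X = 0.5, p = 0.010411, reject H0 at alpha = 0.05.


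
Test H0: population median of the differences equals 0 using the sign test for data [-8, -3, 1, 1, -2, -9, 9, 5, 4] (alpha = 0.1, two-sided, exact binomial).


Step 1: Discard zero differences. Original n = 9; n_eff = number of nonzero differences = 9.
Nonzero differences (with sign): -8, -3, +1, +1, -2, -9, +9, +5, +4
Step 2: Count signs: positive = 5, negative = 4.
Step 3: Under H0: P(positive) = 0.5, so the number of positives S ~ Bin(9, 0.5).
Step 4: Two-sided exact p-value = sum of Bin(9,0.5) probabilities at or below the observed probability = 1.000000.
Step 5: alpha = 0.1. fail to reject H0.

n_eff = 9, pos = 5, neg = 4, p = 1.000000, fail to reject H0.


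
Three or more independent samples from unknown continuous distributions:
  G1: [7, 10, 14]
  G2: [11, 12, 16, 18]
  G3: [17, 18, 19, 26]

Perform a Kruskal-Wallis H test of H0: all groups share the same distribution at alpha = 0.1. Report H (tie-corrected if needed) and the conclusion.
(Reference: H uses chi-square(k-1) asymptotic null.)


Step 1: Combine all N = 11 observations and assign midranks.
sorted (value, group, rank): (7,G1,1), (10,G1,2), (11,G2,3), (12,G2,4), (14,G1,5), (16,G2,6), (17,G3,7), (18,G2,8.5), (18,G3,8.5), (19,G3,10), (26,G3,11)
Step 2: Sum ranks within each group.
R_1 = 8 (n_1 = 3)
R_2 = 21.5 (n_2 = 4)
R_3 = 36.5 (n_3 = 4)
Step 3: H = 12/(N(N+1)) * sum(R_i^2/n_i) - 3(N+1)
     = 12/(11*12) * (8^2/3 + 21.5^2/4 + 36.5^2/4) - 3*12
     = 0.090909 * 469.958 - 36
     = 6.723485.
Step 4: Ties present; correction factor C = 1 - 6/(11^3 - 11) = 0.995455. Corrected H = 6.723485 / 0.995455 = 6.754186.
Step 5: Under H0, H ~ chi^2(2); p-value = 0.034147.
Step 6: alpha = 0.1. reject H0.

H = 6.7542, df = 2, p = 0.034147, reject H0.


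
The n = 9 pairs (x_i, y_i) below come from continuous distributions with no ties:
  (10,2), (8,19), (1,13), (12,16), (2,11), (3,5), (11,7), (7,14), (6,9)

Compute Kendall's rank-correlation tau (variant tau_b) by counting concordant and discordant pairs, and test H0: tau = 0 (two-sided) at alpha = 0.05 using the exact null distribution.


Step 1: Enumerate the 36 unordered pairs (i,j) with i<j and classify each by sign(x_j-x_i) * sign(y_j-y_i).
  (1,2):dx=-2,dy=+17->D; (1,3):dx=-9,dy=+11->D; (1,4):dx=+2,dy=+14->C; (1,5):dx=-8,dy=+9->D
  (1,6):dx=-7,dy=+3->D; (1,7):dx=+1,dy=+5->C; (1,8):dx=-3,dy=+12->D; (1,9):dx=-4,dy=+7->D
  (2,3):dx=-7,dy=-6->C; (2,4):dx=+4,dy=-3->D; (2,5):dx=-6,dy=-8->C; (2,6):dx=-5,dy=-14->C
  (2,7):dx=+3,dy=-12->D; (2,8):dx=-1,dy=-5->C; (2,9):dx=-2,dy=-10->C; (3,4):dx=+11,dy=+3->C
  (3,5):dx=+1,dy=-2->D; (3,6):dx=+2,dy=-8->D; (3,7):dx=+10,dy=-6->D; (3,8):dx=+6,dy=+1->C
  (3,9):dx=+5,dy=-4->D; (4,5):dx=-10,dy=-5->C; (4,6):dx=-9,dy=-11->C; (4,7):dx=-1,dy=-9->C
  (4,8):dx=-5,dy=-2->C; (4,9):dx=-6,dy=-7->C; (5,6):dx=+1,dy=-6->D; (5,7):dx=+9,dy=-4->D
  (5,8):dx=+5,dy=+3->C; (5,9):dx=+4,dy=-2->D; (6,7):dx=+8,dy=+2->C; (6,8):dx=+4,dy=+9->C
  (6,9):dx=+3,dy=+4->C; (7,8):dx=-4,dy=+7->D; (7,9):dx=-5,dy=+2->D; (8,9):dx=-1,dy=-5->C
Step 2: C = 19, D = 17, total pairs = 36.
Step 3: tau = (C - D)/(n(n-1)/2) = (19 - 17)/36 = 0.055556.
Step 4: Exact two-sided p-value (enumerate n! = 362880 permutations of y under H0): p = 0.919455.
Step 5: alpha = 0.05. fail to reject H0.

tau_b = 0.0556 (C=19, D=17), p = 0.919455, fail to reject H0.


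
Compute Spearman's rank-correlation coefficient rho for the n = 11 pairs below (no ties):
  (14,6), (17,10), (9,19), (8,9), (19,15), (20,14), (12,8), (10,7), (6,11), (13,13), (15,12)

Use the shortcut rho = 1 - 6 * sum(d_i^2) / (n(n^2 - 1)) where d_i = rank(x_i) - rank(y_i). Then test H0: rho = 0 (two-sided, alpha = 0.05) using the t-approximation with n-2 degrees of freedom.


Step 1: Rank x and y separately (midranks; no ties here).
rank(x): 14->7, 17->9, 9->3, 8->2, 19->10, 20->11, 12->5, 10->4, 6->1, 13->6, 15->8
rank(y): 6->1, 10->5, 19->11, 9->4, 15->10, 14->9, 8->3, 7->2, 11->6, 13->8, 12->7
Step 2: d_i = R_x(i) - R_y(i); compute d_i^2.
  (7-1)^2=36, (9-5)^2=16, (3-11)^2=64, (2-4)^2=4, (10-10)^2=0, (11-9)^2=4, (5-3)^2=4, (4-2)^2=4, (1-6)^2=25, (6-8)^2=4, (8-7)^2=1
sum(d^2) = 162.
Step 3: rho = 1 - 6*162 / (11*(11^2 - 1)) = 1 - 972/1320 = 0.263636.
Step 4: Under H0, t = rho * sqrt((n-2)/(1-rho^2)) = 0.8199 ~ t(9).
Step 5: Two-sided p-value from the t-distribution with 9 df = 0.433441.
Step 6: alpha = 0.05. fail to reject H0.

rho = 0.2636, p = 0.433441, fail to reject H0 at alpha = 0.05.


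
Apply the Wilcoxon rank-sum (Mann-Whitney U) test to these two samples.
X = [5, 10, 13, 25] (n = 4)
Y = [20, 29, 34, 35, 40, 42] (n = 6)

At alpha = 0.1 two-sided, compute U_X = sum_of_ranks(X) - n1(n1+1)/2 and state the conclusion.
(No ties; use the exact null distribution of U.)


Step 1: Combine and sort all 10 observations; assign midranks.
sorted (value, group): (5,X), (10,X), (13,X), (20,Y), (25,X), (29,Y), (34,Y), (35,Y), (40,Y), (42,Y)
ranks: 5->1, 10->2, 13->3, 20->4, 25->5, 29->6, 34->7, 35->8, 40->9, 42->10
Step 2: Rank sum for X: R1 = 1 + 2 + 3 + 5 = 11.
Step 3: U_X = R1 - n1(n1+1)/2 = 11 - 4*5/2 = 11 - 10 = 1.
       U_Y = n1*n2 - U_X = 24 - 1 = 23.
Step 4: No ties, so the exact null distribution of U (based on enumerating the C(10,4) = 210 equally likely rank assignments) gives the two-sided p-value.
Step 5: p-value = 0.019048; compare to alpha = 0.1. reject H0.

U_X = 1, p = 0.019048, reject H0 at alpha = 0.1.


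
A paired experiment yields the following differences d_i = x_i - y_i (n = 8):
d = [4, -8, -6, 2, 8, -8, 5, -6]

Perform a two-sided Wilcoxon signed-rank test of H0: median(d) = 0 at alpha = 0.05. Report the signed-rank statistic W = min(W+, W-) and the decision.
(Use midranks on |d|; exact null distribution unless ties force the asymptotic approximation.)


Step 1: Drop any zero differences (none here) and take |d_i|.
|d| = [4, 8, 6, 2, 8, 8, 5, 6]
Step 2: Midrank |d_i| (ties get averaged ranks).
ranks: |4|->2, |8|->7, |6|->4.5, |2|->1, |8|->7, |8|->7, |5|->3, |6|->4.5
Step 3: Attach original signs; sum ranks with positive sign and with negative sign.
W+ = 2 + 1 + 7 + 3 = 13
W- = 7 + 4.5 + 7 + 4.5 = 23
(Check: W+ + W- = 36 should equal n(n+1)/2 = 36.)
Step 4: Test statistic W = min(W+, W-) = 13.
Step 5: Ties in |d|, so use the tie-corrected normal approximation.
        E[W] = n(n+1)/4 = 8*9/4 = 18.
        Tie groups: |d|=6 (t=2), |d|=8 (t=3); sum(t^3 - t) = 30.
        Var[W] = n(n+1)(2n+1)/24 - sum(t^3-t)/48 = 1224/24 - 30/48 = 50.375.
        z = (W - E[W]) / sqrt(Var[W]) = (13 - 18) / 7.0975 = -0.7045.
        Two-sided p = 2*Phi(z) = 0.481140.
Step 6: alpha = 0.05. fail to reject H0.

W+ = 13, W- = 23, W = min = 13, p = 0.481140, fail to reject H0.


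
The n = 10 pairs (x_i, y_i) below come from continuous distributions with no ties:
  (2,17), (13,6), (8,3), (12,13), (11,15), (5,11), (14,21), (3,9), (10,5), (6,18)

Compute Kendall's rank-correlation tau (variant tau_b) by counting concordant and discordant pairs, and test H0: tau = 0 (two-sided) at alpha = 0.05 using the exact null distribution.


Step 1: Enumerate the 45 unordered pairs (i,j) with i<j and classify each by sign(x_j-x_i) * sign(y_j-y_i).
  (1,2):dx=+11,dy=-11->D; (1,3):dx=+6,dy=-14->D; (1,4):dx=+10,dy=-4->D; (1,5):dx=+9,dy=-2->D
  (1,6):dx=+3,dy=-6->D; (1,7):dx=+12,dy=+4->C; (1,8):dx=+1,dy=-8->D; (1,9):dx=+8,dy=-12->D
  (1,10):dx=+4,dy=+1->C; (2,3):dx=-5,dy=-3->C; (2,4):dx=-1,dy=+7->D; (2,5):dx=-2,dy=+9->D
  (2,6):dx=-8,dy=+5->D; (2,7):dx=+1,dy=+15->C; (2,8):dx=-10,dy=+3->D; (2,9):dx=-3,dy=-1->C
  (2,10):dx=-7,dy=+12->D; (3,4):dx=+4,dy=+10->C; (3,5):dx=+3,dy=+12->C; (3,6):dx=-3,dy=+8->D
  (3,7):dx=+6,dy=+18->C; (3,8):dx=-5,dy=+6->D; (3,9):dx=+2,dy=+2->C; (3,10):dx=-2,dy=+15->D
  (4,5):dx=-1,dy=+2->D; (4,6):dx=-7,dy=-2->C; (4,7):dx=+2,dy=+8->C; (4,8):dx=-9,dy=-4->C
  (4,9):dx=-2,dy=-8->C; (4,10):dx=-6,dy=+5->D; (5,6):dx=-6,dy=-4->C; (5,7):dx=+3,dy=+6->C
  (5,8):dx=-8,dy=-6->C; (5,9):dx=-1,dy=-10->C; (5,10):dx=-5,dy=+3->D; (6,7):dx=+9,dy=+10->C
  (6,8):dx=-2,dy=-2->C; (6,9):dx=+5,dy=-6->D; (6,10):dx=+1,dy=+7->C; (7,8):dx=-11,dy=-12->C
  (7,9):dx=-4,dy=-16->C; (7,10):dx=-8,dy=-3->C; (8,9):dx=+7,dy=-4->D; (8,10):dx=+3,dy=+9->C
  (9,10):dx=-4,dy=+13->D
Step 2: C = 24, D = 21, total pairs = 45.
Step 3: tau = (C - D)/(n(n-1)/2) = (24 - 21)/45 = 0.066667.
Step 4: Exact two-sided p-value (enumerate n! = 3628800 permutations of y under H0): p = 0.861801.
Step 5: alpha = 0.05. fail to reject H0.

tau_b = 0.0667 (C=24, D=21), p = 0.861801, fail to reject H0.


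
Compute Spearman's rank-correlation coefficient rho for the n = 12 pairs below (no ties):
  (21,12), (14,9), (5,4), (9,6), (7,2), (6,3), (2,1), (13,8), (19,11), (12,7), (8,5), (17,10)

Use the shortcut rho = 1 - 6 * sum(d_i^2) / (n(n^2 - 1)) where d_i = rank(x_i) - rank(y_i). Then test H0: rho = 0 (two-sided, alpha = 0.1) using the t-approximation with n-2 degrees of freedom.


Step 1: Rank x and y separately (midranks; no ties here).
rank(x): 21->12, 14->9, 5->2, 9->6, 7->4, 6->3, 2->1, 13->8, 19->11, 12->7, 8->5, 17->10
rank(y): 12->12, 9->9, 4->4, 6->6, 2->2, 3->3, 1->1, 8->8, 11->11, 7->7, 5->5, 10->10
Step 2: d_i = R_x(i) - R_y(i); compute d_i^2.
  (12-12)^2=0, (9-9)^2=0, (2-4)^2=4, (6-6)^2=0, (4-2)^2=4, (3-3)^2=0, (1-1)^2=0, (8-8)^2=0, (11-11)^2=0, (7-7)^2=0, (5-5)^2=0, (10-10)^2=0
sum(d^2) = 8.
Step 3: rho = 1 - 6*8 / (12*(12^2 - 1)) = 1 - 48/1716 = 0.972028.
Step 4: Under H0, t = rho * sqrt((n-2)/(1-rho^2)) = 13.0876 ~ t(10).
Step 5: Two-sided p-value from the t-distribution with 10 df = 0.000000.
Step 6: alpha = 0.1. reject H0.

rho = 0.9720, p = 0.000000, reject H0 at alpha = 0.1.


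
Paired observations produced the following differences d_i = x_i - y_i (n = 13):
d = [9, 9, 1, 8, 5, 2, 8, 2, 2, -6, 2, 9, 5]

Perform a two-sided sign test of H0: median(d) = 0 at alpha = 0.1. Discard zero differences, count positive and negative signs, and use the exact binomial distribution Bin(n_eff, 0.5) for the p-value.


Step 1: Discard zero differences. Original n = 13; n_eff = number of nonzero differences = 13.
Nonzero differences (with sign): +9, +9, +1, +8, +5, +2, +8, +2, +2, -6, +2, +9, +5
Step 2: Count signs: positive = 12, negative = 1.
Step 3: Under H0: P(positive) = 0.5, so the number of positives S ~ Bin(13, 0.5).
Step 4: Two-sided exact p-value = sum of Bin(13,0.5) probabilities at or below the observed probability = 0.003418.
Step 5: alpha = 0.1. reject H0.

n_eff = 13, pos = 12, neg = 1, p = 0.003418, reject H0.


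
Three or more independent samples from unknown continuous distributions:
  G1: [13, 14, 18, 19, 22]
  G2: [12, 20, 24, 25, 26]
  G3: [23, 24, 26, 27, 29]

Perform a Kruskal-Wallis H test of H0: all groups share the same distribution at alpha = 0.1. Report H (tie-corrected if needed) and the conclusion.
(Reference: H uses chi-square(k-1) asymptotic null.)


Step 1: Combine all N = 15 observations and assign midranks.
sorted (value, group, rank): (12,G2,1), (13,G1,2), (14,G1,3), (18,G1,4), (19,G1,5), (20,G2,6), (22,G1,7), (23,G3,8), (24,G2,9.5), (24,G3,9.5), (25,G2,11), (26,G2,12.5), (26,G3,12.5), (27,G3,14), (29,G3,15)
Step 2: Sum ranks within each group.
R_1 = 21 (n_1 = 5)
R_2 = 40 (n_2 = 5)
R_3 = 59 (n_3 = 5)
Step 3: H = 12/(N(N+1)) * sum(R_i^2/n_i) - 3(N+1)
     = 12/(15*16) * (21^2/5 + 40^2/5 + 59^2/5) - 3*16
     = 0.050000 * 1104.4 - 48
     = 7.220000.
Step 4: Ties present; correction factor C = 1 - 12/(15^3 - 15) = 0.996429. Corrected H = 7.220000 / 0.996429 = 7.245878.
Step 5: Under H0, H ~ chi^2(2); p-value = 0.026704.
Step 6: alpha = 0.1. reject H0.

H = 7.2459, df = 2, p = 0.026704, reject H0.


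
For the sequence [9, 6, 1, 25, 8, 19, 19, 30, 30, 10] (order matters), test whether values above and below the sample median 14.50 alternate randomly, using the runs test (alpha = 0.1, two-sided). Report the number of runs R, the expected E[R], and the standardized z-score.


Step 1: Compute median = 14.50; label A = above, B = below.
Labels in order: BBBABAAAAB  (n_A = 5, n_B = 5)
Step 2: Count runs R = 5.
Step 3: Under H0 (random ordering), E[R] = 2*n_A*n_B/(n_A+n_B) + 1 = 2*5*5/10 + 1 = 6.0000.
        Var[R] = 2*n_A*n_B*(2*n_A*n_B - n_A - n_B) / ((n_A+n_B)^2 * (n_A+n_B-1)) = 2000/900 = 2.2222.
        SD[R] = 1.4907.
Step 4: Continuity-corrected z = (R + 0.5 - E[R]) / SD[R] = (5 + 0.5 - 6.0000) / 1.4907 = -0.3354.
Step 5: Two-sided p-value via normal approximation = 2*(1 - Phi(|z|)) = 0.737316.
Step 6: alpha = 0.1. fail to reject H0.

R = 5, z = -0.3354, p = 0.737316, fail to reject H0.


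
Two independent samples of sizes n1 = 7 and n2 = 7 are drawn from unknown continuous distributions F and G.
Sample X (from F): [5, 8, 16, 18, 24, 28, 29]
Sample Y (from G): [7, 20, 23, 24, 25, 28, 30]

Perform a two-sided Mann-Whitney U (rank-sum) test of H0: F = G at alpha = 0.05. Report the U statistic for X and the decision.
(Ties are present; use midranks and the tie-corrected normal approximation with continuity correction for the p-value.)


Step 1: Combine and sort all 14 observations; assign midranks.
sorted (value, group): (5,X), (7,Y), (8,X), (16,X), (18,X), (20,Y), (23,Y), (24,X), (24,Y), (25,Y), (28,X), (28,Y), (29,X), (30,Y)
ranks: 5->1, 7->2, 8->3, 16->4, 18->5, 20->6, 23->7, 24->8.5, 24->8.5, 25->10, 28->11.5, 28->11.5, 29->13, 30->14
Step 2: Rank sum for X: R1 = 1 + 3 + 4 + 5 + 8.5 + 11.5 + 13 = 46.
Step 3: U_X = R1 - n1(n1+1)/2 = 46 - 7*8/2 = 46 - 28 = 18.
       U_Y = n1*n2 - U_X = 49 - 18 = 31.
Step 4: Ties are present, so use the tie-corrected normal approximation (with continuity correction) for the p-value.
Step 5: p-value = 0.442284; compare to alpha = 0.05. fail to reject H0.

U_X = 18, p = 0.442284, fail to reject H0 at alpha = 0.05.


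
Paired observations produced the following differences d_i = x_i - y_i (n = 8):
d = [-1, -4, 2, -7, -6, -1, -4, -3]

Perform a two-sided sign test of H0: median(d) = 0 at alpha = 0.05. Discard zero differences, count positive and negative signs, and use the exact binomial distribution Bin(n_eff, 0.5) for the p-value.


Step 1: Discard zero differences. Original n = 8; n_eff = number of nonzero differences = 8.
Nonzero differences (with sign): -1, -4, +2, -7, -6, -1, -4, -3
Step 2: Count signs: positive = 1, negative = 7.
Step 3: Under H0: P(positive) = 0.5, so the number of positives S ~ Bin(8, 0.5).
Step 4: Two-sided exact p-value = sum of Bin(8,0.5) probabilities at or below the observed probability = 0.070312.
Step 5: alpha = 0.05. fail to reject H0.

n_eff = 8, pos = 1, neg = 7, p = 0.070312, fail to reject H0.


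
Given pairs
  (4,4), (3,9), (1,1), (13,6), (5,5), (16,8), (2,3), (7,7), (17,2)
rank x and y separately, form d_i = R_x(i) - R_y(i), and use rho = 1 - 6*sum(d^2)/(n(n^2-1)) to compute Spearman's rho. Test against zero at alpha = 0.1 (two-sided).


Step 1: Rank x and y separately (midranks; no ties here).
rank(x): 4->4, 3->3, 1->1, 13->7, 5->5, 16->8, 2->2, 7->6, 17->9
rank(y): 4->4, 9->9, 1->1, 6->6, 5->5, 8->8, 3->3, 7->7, 2->2
Step 2: d_i = R_x(i) - R_y(i); compute d_i^2.
  (4-4)^2=0, (3-9)^2=36, (1-1)^2=0, (7-6)^2=1, (5-5)^2=0, (8-8)^2=0, (2-3)^2=1, (6-7)^2=1, (9-2)^2=49
sum(d^2) = 88.
Step 3: rho = 1 - 6*88 / (9*(9^2 - 1)) = 1 - 528/720 = 0.266667.
Step 4: Under H0, t = rho * sqrt((n-2)/(1-rho^2)) = 0.7320 ~ t(7).
Step 5: Two-sided p-value from the t-distribution with 7 df = 0.487922.
Step 6: alpha = 0.1. fail to reject H0.

rho = 0.2667, p = 0.487922, fail to reject H0 at alpha = 0.1.


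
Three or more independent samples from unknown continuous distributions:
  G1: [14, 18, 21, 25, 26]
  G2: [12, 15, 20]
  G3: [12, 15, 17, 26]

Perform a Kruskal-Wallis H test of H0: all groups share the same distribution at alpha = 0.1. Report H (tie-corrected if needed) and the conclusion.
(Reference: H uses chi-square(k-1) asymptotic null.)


Step 1: Combine all N = 12 observations and assign midranks.
sorted (value, group, rank): (12,G2,1.5), (12,G3,1.5), (14,G1,3), (15,G2,4.5), (15,G3,4.5), (17,G3,6), (18,G1,7), (20,G2,8), (21,G1,9), (25,G1,10), (26,G1,11.5), (26,G3,11.5)
Step 2: Sum ranks within each group.
R_1 = 40.5 (n_1 = 5)
R_2 = 14 (n_2 = 3)
R_3 = 23.5 (n_3 = 4)
Step 3: H = 12/(N(N+1)) * sum(R_i^2/n_i) - 3(N+1)
     = 12/(12*13) * (40.5^2/5 + 14^2/3 + 23.5^2/4) - 3*13
     = 0.076923 * 531.446 - 39
     = 1.880449.
Step 4: Ties present; correction factor C = 1 - 18/(12^3 - 12) = 0.989510. Corrected H = 1.880449 / 0.989510 = 1.900383.
Step 5: Under H0, H ~ chi^2(2); p-value = 0.386667.
Step 6: alpha = 0.1. fail to reject H0.

H = 1.9004, df = 2, p = 0.386667, fail to reject H0.


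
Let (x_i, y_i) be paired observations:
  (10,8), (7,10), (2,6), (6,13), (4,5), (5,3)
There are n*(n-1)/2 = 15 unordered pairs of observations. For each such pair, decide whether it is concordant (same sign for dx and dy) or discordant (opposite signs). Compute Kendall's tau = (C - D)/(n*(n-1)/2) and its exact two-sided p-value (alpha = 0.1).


Step 1: Enumerate the 15 unordered pairs (i,j) with i<j and classify each by sign(x_j-x_i) * sign(y_j-y_i).
  (1,2):dx=-3,dy=+2->D; (1,3):dx=-8,dy=-2->C; (1,4):dx=-4,dy=+5->D; (1,5):dx=-6,dy=-3->C
  (1,6):dx=-5,dy=-5->C; (2,3):dx=-5,dy=-4->C; (2,4):dx=-1,dy=+3->D; (2,5):dx=-3,dy=-5->C
  (2,6):dx=-2,dy=-7->C; (3,4):dx=+4,dy=+7->C; (3,5):dx=+2,dy=-1->D; (3,6):dx=+3,dy=-3->D
  (4,5):dx=-2,dy=-8->C; (4,6):dx=-1,dy=-10->C; (5,6):dx=+1,dy=-2->D
Step 2: C = 9, D = 6, total pairs = 15.
Step 3: tau = (C - D)/(n(n-1)/2) = (9 - 6)/15 = 0.200000.
Step 4: Exact two-sided p-value (enumerate n! = 720 permutations of y under H0): p = 0.719444.
Step 5: alpha = 0.1. fail to reject H0.

tau_b = 0.2000 (C=9, D=6), p = 0.719444, fail to reject H0.


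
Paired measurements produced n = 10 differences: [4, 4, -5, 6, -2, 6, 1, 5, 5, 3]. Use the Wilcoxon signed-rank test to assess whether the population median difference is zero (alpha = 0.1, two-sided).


Step 1: Drop any zero differences (none here) and take |d_i|.
|d| = [4, 4, 5, 6, 2, 6, 1, 5, 5, 3]
Step 2: Midrank |d_i| (ties get averaged ranks).
ranks: |4|->4.5, |4|->4.5, |5|->7, |6|->9.5, |2|->2, |6|->9.5, |1|->1, |5|->7, |5|->7, |3|->3
Step 3: Attach original signs; sum ranks with positive sign and with negative sign.
W+ = 4.5 + 4.5 + 9.5 + 9.5 + 1 + 7 + 7 + 3 = 46
W- = 7 + 2 = 9
(Check: W+ + W- = 55 should equal n(n+1)/2 = 55.)
Step 4: Test statistic W = min(W+, W-) = 9.
Step 5: Ties in |d|, so use the tie-corrected normal approximation.
        E[W] = n(n+1)/4 = 10*11/4 = 27.5.
        Tie groups: |d|=4 (t=2), |d|=5 (t=3), |d|=6 (t=2); sum(t^3 - t) = 36.
        Var[W] = n(n+1)(2n+1)/24 - sum(t^3-t)/48 = 2310/24 - 36/48 = 95.5.
        z = (W - E[W]) / sqrt(Var[W]) = (9 - 27.5) / 9.7724 = -1.8931.
        Two-sided p = 2*Phi(z) = 0.058347.
Step 6: alpha = 0.1. reject H0.

W+ = 46, W- = 9, W = min = 9, p = 0.058347, reject H0.


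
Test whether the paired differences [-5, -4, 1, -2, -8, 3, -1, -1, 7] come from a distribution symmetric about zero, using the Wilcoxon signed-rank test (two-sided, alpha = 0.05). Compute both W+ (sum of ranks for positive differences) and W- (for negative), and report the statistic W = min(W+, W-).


Step 1: Drop any zero differences (none here) and take |d_i|.
|d| = [5, 4, 1, 2, 8, 3, 1, 1, 7]
Step 2: Midrank |d_i| (ties get averaged ranks).
ranks: |5|->7, |4|->6, |1|->2, |2|->4, |8|->9, |3|->5, |1|->2, |1|->2, |7|->8
Step 3: Attach original signs; sum ranks with positive sign and with negative sign.
W+ = 2 + 5 + 8 = 15
W- = 7 + 6 + 4 + 9 + 2 + 2 = 30
(Check: W+ + W- = 45 should equal n(n+1)/2 = 45.)
Step 4: Test statistic W = min(W+, W-) = 15.
Step 5: Ties in |d|, so use the tie-corrected normal approximation.
        E[W] = n(n+1)/4 = 9*10/4 = 22.5.
        Tie groups: |d|=1 (t=3); sum(t^3 - t) = 24.
        Var[W] = n(n+1)(2n+1)/24 - sum(t^3-t)/48 = 1710/24 - 24/48 = 70.75.
        z = (W - E[W]) / sqrt(Var[W]) = (15 - 22.5) / 8.4113 = -0.8917.
        Two-sided p = 2*Phi(z) = 0.372577.
Step 6: alpha = 0.05. fail to reject H0.

W+ = 15, W- = 30, W = min = 15, p = 0.372577, fail to reject H0.


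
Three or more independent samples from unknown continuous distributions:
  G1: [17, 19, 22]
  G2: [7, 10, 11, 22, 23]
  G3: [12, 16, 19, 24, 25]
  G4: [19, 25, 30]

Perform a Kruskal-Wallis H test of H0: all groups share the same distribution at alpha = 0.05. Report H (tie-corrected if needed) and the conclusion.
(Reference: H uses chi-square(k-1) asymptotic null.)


Step 1: Combine all N = 16 observations and assign midranks.
sorted (value, group, rank): (7,G2,1), (10,G2,2), (11,G2,3), (12,G3,4), (16,G3,5), (17,G1,6), (19,G1,8), (19,G3,8), (19,G4,8), (22,G1,10.5), (22,G2,10.5), (23,G2,12), (24,G3,13), (25,G3,14.5), (25,G4,14.5), (30,G4,16)
Step 2: Sum ranks within each group.
R_1 = 24.5 (n_1 = 3)
R_2 = 28.5 (n_2 = 5)
R_3 = 44.5 (n_3 = 5)
R_4 = 38.5 (n_4 = 3)
Step 3: H = 12/(N(N+1)) * sum(R_i^2/n_i) - 3(N+1)
     = 12/(16*17) * (24.5^2/3 + 28.5^2/5 + 44.5^2/5 + 38.5^2/3) - 3*17
     = 0.044118 * 1252.67 - 51
     = 4.264706.
Step 4: Ties present; correction factor C = 1 - 36/(16^3 - 16) = 0.991176. Corrected H = 4.264706 / 0.991176 = 4.302671.
Step 5: Under H0, H ~ chi^2(3); p-value = 0.230582.
Step 6: alpha = 0.05. fail to reject H0.

H = 4.3027, df = 3, p = 0.230582, fail to reject H0.


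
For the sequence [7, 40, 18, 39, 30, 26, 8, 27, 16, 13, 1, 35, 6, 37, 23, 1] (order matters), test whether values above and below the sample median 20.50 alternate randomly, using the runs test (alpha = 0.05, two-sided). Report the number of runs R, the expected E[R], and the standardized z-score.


Step 1: Compute median = 20.50; label A = above, B = below.
Labels in order: BABAAABABBBABAAB  (n_A = 8, n_B = 8)
Step 2: Count runs R = 11.
Step 3: Under H0 (random ordering), E[R] = 2*n_A*n_B/(n_A+n_B) + 1 = 2*8*8/16 + 1 = 9.0000.
        Var[R] = 2*n_A*n_B*(2*n_A*n_B - n_A - n_B) / ((n_A+n_B)^2 * (n_A+n_B-1)) = 14336/3840 = 3.7333.
        SD[R] = 1.9322.
Step 4: Continuity-corrected z = (R - 0.5 - E[R]) / SD[R] = (11 - 0.5 - 9.0000) / 1.9322 = 0.7763.
Step 5: Two-sided p-value via normal approximation = 2*(1 - Phi(|z|)) = 0.437558.
Step 6: alpha = 0.05. fail to reject H0.

R = 11, z = 0.7763, p = 0.437558, fail to reject H0.


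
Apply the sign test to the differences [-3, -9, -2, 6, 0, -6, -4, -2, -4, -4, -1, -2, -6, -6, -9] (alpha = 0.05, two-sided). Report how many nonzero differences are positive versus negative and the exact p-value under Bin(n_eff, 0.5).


Step 1: Discard zero differences. Original n = 15; n_eff = number of nonzero differences = 14.
Nonzero differences (with sign): -3, -9, -2, +6, -6, -4, -2, -4, -4, -1, -2, -6, -6, -9
Step 2: Count signs: positive = 1, negative = 13.
Step 3: Under H0: P(positive) = 0.5, so the number of positives S ~ Bin(14, 0.5).
Step 4: Two-sided exact p-value = sum of Bin(14,0.5) probabilities at or below the observed probability = 0.001831.
Step 5: alpha = 0.05. reject H0.

n_eff = 14, pos = 1, neg = 13, p = 0.001831, reject H0.


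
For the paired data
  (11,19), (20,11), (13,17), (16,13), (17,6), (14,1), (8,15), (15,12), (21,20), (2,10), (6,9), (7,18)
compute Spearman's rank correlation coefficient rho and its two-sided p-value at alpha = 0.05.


Step 1: Rank x and y separately (midranks; no ties here).
rank(x): 11->5, 20->11, 13->6, 16->9, 17->10, 14->7, 8->4, 15->8, 21->12, 2->1, 6->2, 7->3
rank(y): 19->11, 11->5, 17->9, 13->7, 6->2, 1->1, 15->8, 12->6, 20->12, 10->4, 9->3, 18->10
Step 2: d_i = R_x(i) - R_y(i); compute d_i^2.
  (5-11)^2=36, (11-5)^2=36, (6-9)^2=9, (9-7)^2=4, (10-2)^2=64, (7-1)^2=36, (4-8)^2=16, (8-6)^2=4, (12-12)^2=0, (1-4)^2=9, (2-3)^2=1, (3-10)^2=49
sum(d^2) = 264.
Step 3: rho = 1 - 6*264 / (12*(12^2 - 1)) = 1 - 1584/1716 = 0.076923.
Step 4: Under H0, t = rho * sqrt((n-2)/(1-rho^2)) = 0.2440 ~ t(10).
Step 5: Two-sided p-value from the t-distribution with 10 df = 0.812183.
Step 6: alpha = 0.05. fail to reject H0.

rho = 0.0769, p = 0.812183, fail to reject H0 at alpha = 0.05.


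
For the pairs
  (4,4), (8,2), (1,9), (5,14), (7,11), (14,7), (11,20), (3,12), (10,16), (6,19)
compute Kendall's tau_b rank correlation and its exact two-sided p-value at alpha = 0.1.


Step 1: Enumerate the 45 unordered pairs (i,j) with i<j and classify each by sign(x_j-x_i) * sign(y_j-y_i).
  (1,2):dx=+4,dy=-2->D; (1,3):dx=-3,dy=+5->D; (1,4):dx=+1,dy=+10->C; (1,5):dx=+3,dy=+7->C
  (1,6):dx=+10,dy=+3->C; (1,7):dx=+7,dy=+16->C; (1,8):dx=-1,dy=+8->D; (1,9):dx=+6,dy=+12->C
  (1,10):dx=+2,dy=+15->C; (2,3):dx=-7,dy=+7->D; (2,4):dx=-3,dy=+12->D; (2,5):dx=-1,dy=+9->D
  (2,6):dx=+6,dy=+5->C; (2,7):dx=+3,dy=+18->C; (2,8):dx=-5,dy=+10->D; (2,9):dx=+2,dy=+14->C
  (2,10):dx=-2,dy=+17->D; (3,4):dx=+4,dy=+5->C; (3,5):dx=+6,dy=+2->C; (3,6):dx=+13,dy=-2->D
  (3,7):dx=+10,dy=+11->C; (3,8):dx=+2,dy=+3->C; (3,9):dx=+9,dy=+7->C; (3,10):dx=+5,dy=+10->C
  (4,5):dx=+2,dy=-3->D; (4,6):dx=+9,dy=-7->D; (4,7):dx=+6,dy=+6->C; (4,8):dx=-2,dy=-2->C
  (4,9):dx=+5,dy=+2->C; (4,10):dx=+1,dy=+5->C; (5,6):dx=+7,dy=-4->D; (5,7):dx=+4,dy=+9->C
  (5,8):dx=-4,dy=+1->D; (5,9):dx=+3,dy=+5->C; (5,10):dx=-1,dy=+8->D; (6,7):dx=-3,dy=+13->D
  (6,8):dx=-11,dy=+5->D; (6,9):dx=-4,dy=+9->D; (6,10):dx=-8,dy=+12->D; (7,8):dx=-8,dy=-8->C
  (7,9):dx=-1,dy=-4->C; (7,10):dx=-5,dy=-1->C; (8,9):dx=+7,dy=+4->C; (8,10):dx=+3,dy=+7->C
  (9,10):dx=-4,dy=+3->D
Step 2: C = 26, D = 19, total pairs = 45.
Step 3: tau = (C - D)/(n(n-1)/2) = (26 - 19)/45 = 0.155556.
Step 4: Exact two-sided p-value (enumerate n! = 3628800 permutations of y under H0): p = 0.600654.
Step 5: alpha = 0.1. fail to reject H0.

tau_b = 0.1556 (C=26, D=19), p = 0.600654, fail to reject H0.


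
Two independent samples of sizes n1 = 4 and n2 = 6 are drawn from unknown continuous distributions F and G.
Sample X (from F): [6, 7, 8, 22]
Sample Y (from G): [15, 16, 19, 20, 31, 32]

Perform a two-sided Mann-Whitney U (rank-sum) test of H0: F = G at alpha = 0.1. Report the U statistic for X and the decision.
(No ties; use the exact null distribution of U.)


Step 1: Combine and sort all 10 observations; assign midranks.
sorted (value, group): (6,X), (7,X), (8,X), (15,Y), (16,Y), (19,Y), (20,Y), (22,X), (31,Y), (32,Y)
ranks: 6->1, 7->2, 8->3, 15->4, 16->5, 19->6, 20->7, 22->8, 31->9, 32->10
Step 2: Rank sum for X: R1 = 1 + 2 + 3 + 8 = 14.
Step 3: U_X = R1 - n1(n1+1)/2 = 14 - 4*5/2 = 14 - 10 = 4.
       U_Y = n1*n2 - U_X = 24 - 4 = 20.
Step 4: No ties, so the exact null distribution of U (based on enumerating the C(10,4) = 210 equally likely rank assignments) gives the two-sided p-value.
Step 5: p-value = 0.114286; compare to alpha = 0.1. fail to reject H0.

U_X = 4, p = 0.114286, fail to reject H0 at alpha = 0.1.


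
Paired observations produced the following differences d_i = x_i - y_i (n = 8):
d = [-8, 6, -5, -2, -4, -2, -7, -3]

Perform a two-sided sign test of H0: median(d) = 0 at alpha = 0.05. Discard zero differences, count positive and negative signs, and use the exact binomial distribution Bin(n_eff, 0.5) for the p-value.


Step 1: Discard zero differences. Original n = 8; n_eff = number of nonzero differences = 8.
Nonzero differences (with sign): -8, +6, -5, -2, -4, -2, -7, -3
Step 2: Count signs: positive = 1, negative = 7.
Step 3: Under H0: P(positive) = 0.5, so the number of positives S ~ Bin(8, 0.5).
Step 4: Two-sided exact p-value = sum of Bin(8,0.5) probabilities at or below the observed probability = 0.070312.
Step 5: alpha = 0.05. fail to reject H0.

n_eff = 8, pos = 1, neg = 7, p = 0.070312, fail to reject H0.


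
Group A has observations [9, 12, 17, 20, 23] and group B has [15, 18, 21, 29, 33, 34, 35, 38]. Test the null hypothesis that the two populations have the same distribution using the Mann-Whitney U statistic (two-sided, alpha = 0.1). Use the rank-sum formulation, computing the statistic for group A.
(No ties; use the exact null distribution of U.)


Step 1: Combine and sort all 13 observations; assign midranks.
sorted (value, group): (9,X), (12,X), (15,Y), (17,X), (18,Y), (20,X), (21,Y), (23,X), (29,Y), (33,Y), (34,Y), (35,Y), (38,Y)
ranks: 9->1, 12->2, 15->3, 17->4, 18->5, 20->6, 21->7, 23->8, 29->9, 33->10, 34->11, 35->12, 38->13
Step 2: Rank sum for X: R1 = 1 + 2 + 4 + 6 + 8 = 21.
Step 3: U_X = R1 - n1(n1+1)/2 = 21 - 5*6/2 = 21 - 15 = 6.
       U_Y = n1*n2 - U_X = 40 - 6 = 34.
Step 4: No ties, so the exact null distribution of U (based on enumerating the C(13,5) = 1287 equally likely rank assignments) gives the two-sided p-value.
Step 5: p-value = 0.045066; compare to alpha = 0.1. reject H0.

U_X = 6, p = 0.045066, reject H0 at alpha = 0.1.


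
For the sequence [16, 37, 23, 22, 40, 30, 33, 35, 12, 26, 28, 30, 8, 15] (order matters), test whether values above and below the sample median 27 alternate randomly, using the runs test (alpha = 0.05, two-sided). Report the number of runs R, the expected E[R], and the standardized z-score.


Step 1: Compute median = 27; label A = above, B = below.
Labels in order: BABBAAAABBAABB  (n_A = 7, n_B = 7)
Step 2: Count runs R = 7.
Step 3: Under H0 (random ordering), E[R] = 2*n_A*n_B/(n_A+n_B) + 1 = 2*7*7/14 + 1 = 8.0000.
        Var[R] = 2*n_A*n_B*(2*n_A*n_B - n_A - n_B) / ((n_A+n_B)^2 * (n_A+n_B-1)) = 8232/2548 = 3.2308.
        SD[R] = 1.7974.
Step 4: Continuity-corrected z = (R + 0.5 - E[R]) / SD[R] = (7 + 0.5 - 8.0000) / 1.7974 = -0.2782.
Step 5: Two-sided p-value via normal approximation = 2*(1 - Phi(|z|)) = 0.780879.
Step 6: alpha = 0.05. fail to reject H0.

R = 7, z = -0.2782, p = 0.780879, fail to reject H0.


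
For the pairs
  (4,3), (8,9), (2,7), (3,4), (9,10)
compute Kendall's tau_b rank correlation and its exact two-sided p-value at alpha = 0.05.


Step 1: Enumerate the 10 unordered pairs (i,j) with i<j and classify each by sign(x_j-x_i) * sign(y_j-y_i).
  (1,2):dx=+4,dy=+6->C; (1,3):dx=-2,dy=+4->D; (1,4):dx=-1,dy=+1->D; (1,5):dx=+5,dy=+7->C
  (2,3):dx=-6,dy=-2->C; (2,4):dx=-5,dy=-5->C; (2,5):dx=+1,dy=+1->C; (3,4):dx=+1,dy=-3->D
  (3,5):dx=+7,dy=+3->C; (4,5):dx=+6,dy=+6->C
Step 2: C = 7, D = 3, total pairs = 10.
Step 3: tau = (C - D)/(n(n-1)/2) = (7 - 3)/10 = 0.400000.
Step 4: Exact two-sided p-value (enumerate n! = 120 permutations of y under H0): p = 0.483333.
Step 5: alpha = 0.05. fail to reject H0.

tau_b = 0.4000 (C=7, D=3), p = 0.483333, fail to reject H0.


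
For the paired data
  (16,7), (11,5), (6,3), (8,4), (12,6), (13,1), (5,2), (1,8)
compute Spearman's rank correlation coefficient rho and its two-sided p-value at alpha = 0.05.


Step 1: Rank x and y separately (midranks; no ties here).
rank(x): 16->8, 11->5, 6->3, 8->4, 12->6, 13->7, 5->2, 1->1
rank(y): 7->7, 5->5, 3->3, 4->4, 6->6, 1->1, 2->2, 8->8
Step 2: d_i = R_x(i) - R_y(i); compute d_i^2.
  (8-7)^2=1, (5-5)^2=0, (3-3)^2=0, (4-4)^2=0, (6-6)^2=0, (7-1)^2=36, (2-2)^2=0, (1-8)^2=49
sum(d^2) = 86.
Step 3: rho = 1 - 6*86 / (8*(8^2 - 1)) = 1 - 516/504 = -0.023810.
Step 4: Under H0, t = rho * sqrt((n-2)/(1-rho^2)) = -0.0583 ~ t(6).
Step 5: Two-sided p-value from the t-distribution with 6 df = 0.955374.
Step 6: alpha = 0.05. fail to reject H0.

rho = -0.0238, p = 0.955374, fail to reject H0 at alpha = 0.05.


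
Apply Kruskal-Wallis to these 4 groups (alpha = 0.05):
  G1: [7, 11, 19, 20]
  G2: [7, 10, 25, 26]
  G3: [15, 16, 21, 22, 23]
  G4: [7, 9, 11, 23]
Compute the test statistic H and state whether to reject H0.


Step 1: Combine all N = 17 observations and assign midranks.
sorted (value, group, rank): (7,G1,2), (7,G2,2), (7,G4,2), (9,G4,4), (10,G2,5), (11,G1,6.5), (11,G4,6.5), (15,G3,8), (16,G3,9), (19,G1,10), (20,G1,11), (21,G3,12), (22,G3,13), (23,G3,14.5), (23,G4,14.5), (25,G2,16), (26,G2,17)
Step 2: Sum ranks within each group.
R_1 = 29.5 (n_1 = 4)
R_2 = 40 (n_2 = 4)
R_3 = 56.5 (n_3 = 5)
R_4 = 27 (n_4 = 4)
Step 3: H = 12/(N(N+1)) * sum(R_i^2/n_i) - 3(N+1)
     = 12/(17*18) * (29.5^2/4 + 40^2/4 + 56.5^2/5 + 27^2/4) - 3*18
     = 0.039216 * 1438.26 - 54
     = 2.402451.
Step 4: Ties present; correction factor C = 1 - 36/(17^3 - 17) = 0.992647. Corrected H = 2.402451 / 0.992647 = 2.420247.
Step 5: Under H0, H ~ chi^2(3); p-value = 0.489877.
Step 6: alpha = 0.05. fail to reject H0.

H = 2.4202, df = 3, p = 0.489877, fail to reject H0.
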